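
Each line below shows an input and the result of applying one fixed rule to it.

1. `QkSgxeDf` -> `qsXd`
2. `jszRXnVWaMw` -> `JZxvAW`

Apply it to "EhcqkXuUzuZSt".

Rule — flip the case of every letter, then keep every other character starting from the first (positions 1st, 3rd, 5th, ...).
Doing the same to "EhcqkXuUzuZSt": "eCKUZzT".
(Check on "QkSgxeDf": → "qKsGXEdF" → "qsXd" ✓)

eCKUZzT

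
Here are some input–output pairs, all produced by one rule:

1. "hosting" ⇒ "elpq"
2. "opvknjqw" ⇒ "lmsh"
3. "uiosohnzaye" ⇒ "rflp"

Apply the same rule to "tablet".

Looking at the pairs, the operation is to shift every letter 3 places backward in the alphabet (wrapping around), then keep only the first 4 characters.
Working it through for "tablet": intermediate "qxyibq", final "qxyi".

qxyi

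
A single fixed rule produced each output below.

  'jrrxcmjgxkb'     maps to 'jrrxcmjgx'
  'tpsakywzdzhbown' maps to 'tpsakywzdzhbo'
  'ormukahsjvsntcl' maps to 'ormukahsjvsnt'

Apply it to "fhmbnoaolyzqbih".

The transformation: delete the last 2 characters.
Doing the same to "fhmbnoaolyzqbih": "fhmbnoaolyzqb".

fhmbnoaolyzqb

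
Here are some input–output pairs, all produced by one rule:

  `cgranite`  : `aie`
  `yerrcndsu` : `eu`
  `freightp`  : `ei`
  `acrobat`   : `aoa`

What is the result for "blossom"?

Rule — keep only the vowels.
Doing the same to "blossom": "oo".

oo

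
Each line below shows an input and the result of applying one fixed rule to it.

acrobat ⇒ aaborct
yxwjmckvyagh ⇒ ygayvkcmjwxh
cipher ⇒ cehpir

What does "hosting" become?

In each case the input is transformed by: swap the first and last characters, then reverse the string.
Starting from "hosting": after the first operation, "gostinh"; after the second, "hnitsog".
(Check on "acrobat": → "tcrobaa" → "aaborct" ✓)

hnitsog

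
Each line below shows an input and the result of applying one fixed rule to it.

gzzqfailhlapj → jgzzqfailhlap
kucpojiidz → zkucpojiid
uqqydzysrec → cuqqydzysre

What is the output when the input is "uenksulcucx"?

The pattern: move the last character to the front.
For "uenksulcucx" the result is "xuenksulcuc".

xuenksulcuc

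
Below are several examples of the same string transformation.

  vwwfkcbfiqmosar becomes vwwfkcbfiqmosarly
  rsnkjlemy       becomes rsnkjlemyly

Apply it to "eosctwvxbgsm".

eosctwvxbgsmly

Looking at the pairs, the operation is to append "ly".
So "eosctwvxbgsm" becomes "eosctwvxbgsmly".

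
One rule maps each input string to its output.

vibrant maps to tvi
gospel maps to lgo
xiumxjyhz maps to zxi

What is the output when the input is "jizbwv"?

vji

The pattern: move the first 2 characters to the end (rotate left by 2), then keep only the last 3 characters.
Applying both steps to "jizbwv": "zbwvji", then "vji".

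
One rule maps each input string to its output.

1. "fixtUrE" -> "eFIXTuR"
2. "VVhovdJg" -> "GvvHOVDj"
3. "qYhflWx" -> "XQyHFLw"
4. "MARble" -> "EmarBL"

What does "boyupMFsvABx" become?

Rule — flip the case of every letter, then move the last character to the front.
Starting from "boyupMFsvABx": after the first operation, "BOYUPmfSVabX"; after the second, "XBOYUPmfSVab".

XBOYUPmfSVab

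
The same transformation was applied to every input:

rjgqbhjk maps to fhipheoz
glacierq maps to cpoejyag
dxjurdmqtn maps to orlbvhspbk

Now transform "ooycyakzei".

xcgmmwawyi

In each case the input is transformed by: move the last 3 characters to the front (rotate right by 3), then shift every letter 2 places backward in the alphabet (wrapping around).
Working it through for "ooycyakzei": intermediate "zeiooycyak", final "xcgmmwawyi".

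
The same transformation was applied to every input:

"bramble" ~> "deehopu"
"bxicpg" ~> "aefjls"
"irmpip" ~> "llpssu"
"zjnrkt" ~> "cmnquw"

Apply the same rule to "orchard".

dfgkruu

The rule is to shift every letter 3 places forward in the alphabet (wrapping around), then sort the characters into alphabetical order.
"orchard" → "dfgkruu".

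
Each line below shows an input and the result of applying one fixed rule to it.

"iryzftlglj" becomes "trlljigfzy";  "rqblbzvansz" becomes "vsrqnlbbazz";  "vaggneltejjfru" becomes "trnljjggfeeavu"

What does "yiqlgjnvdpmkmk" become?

Rule — sort the characters into reverse alphabetical order, then move the first 2 characters to the end (rotate left by 2).
On "yiqlgjnvdpmkmk" that produces "qpnmmlkkjigdyv".

qpnmmlkkjigdyv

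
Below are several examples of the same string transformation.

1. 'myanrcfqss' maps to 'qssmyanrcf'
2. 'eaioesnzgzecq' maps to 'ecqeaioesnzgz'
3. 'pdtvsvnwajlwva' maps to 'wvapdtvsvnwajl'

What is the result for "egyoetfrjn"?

rjnegyoetf

The pattern: move the last 3 characters to the front (rotate right by 3).
On "egyoetfrjn" that produces "rjnegyoetf".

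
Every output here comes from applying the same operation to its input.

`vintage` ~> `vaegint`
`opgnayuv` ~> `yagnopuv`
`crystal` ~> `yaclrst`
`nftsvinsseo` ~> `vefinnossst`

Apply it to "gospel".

In each case the input is transformed by: sort the characters into alphabetical order, then move the last character to the front.
So "gospel" becomes "seglop".

seglop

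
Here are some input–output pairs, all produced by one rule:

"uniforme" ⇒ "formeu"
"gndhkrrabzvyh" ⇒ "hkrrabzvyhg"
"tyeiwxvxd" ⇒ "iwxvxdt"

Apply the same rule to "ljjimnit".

imnitl

Looking at the pairs, the operation is to move the first 3 characters to the end (rotate left by 3), then delete the last 2 characters.
On "ljjimnit": the first step gives "imnitljj", and the second then gives "imnitl".
(Check on "gndhkrrabzvyh": → "hkrrabzvyhgnd" → "hkrrabzvyhg" ✓)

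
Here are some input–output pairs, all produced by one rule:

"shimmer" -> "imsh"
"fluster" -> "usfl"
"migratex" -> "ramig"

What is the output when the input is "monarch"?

namo

The pattern: delete the last 3 characters, then move the last 2 characters to the front (rotate right by 2).
So "monarch" becomes "namo".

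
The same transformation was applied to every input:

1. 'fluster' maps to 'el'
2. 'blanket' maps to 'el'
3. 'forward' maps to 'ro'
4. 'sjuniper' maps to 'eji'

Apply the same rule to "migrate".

ti

Looking at the pairs, the operation is to move the last 3 characters to the front (rotate right by 3), then keep one character in every 3, starting at position 2 (positions 2nd, 5th, 8th, ...).
Doing the same to "migrate": "ti".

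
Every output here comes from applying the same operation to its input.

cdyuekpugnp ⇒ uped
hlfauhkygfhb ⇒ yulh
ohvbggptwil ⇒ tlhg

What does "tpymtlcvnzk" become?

Looking at the pairs, the operation is to keep one character in every 3, starting at position 2 (positions 2nd, 5th, 8th, ...), then sort the characters into reverse alphabetical order.
"tpymtlcvnzk" → "ptvk" → "vtpk".

vtpk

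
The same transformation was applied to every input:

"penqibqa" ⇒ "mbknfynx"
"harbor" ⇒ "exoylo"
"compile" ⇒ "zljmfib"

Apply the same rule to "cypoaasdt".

zvmlxxpaq

Each output is the input with this applied: shift every letter 3 places backward in the alphabet (wrapping around).
Doing the same to "cypoaasdt": "zvmlxxpaq".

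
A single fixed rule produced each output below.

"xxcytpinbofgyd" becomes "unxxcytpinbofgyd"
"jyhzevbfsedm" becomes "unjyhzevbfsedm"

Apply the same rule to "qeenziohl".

Rule — prepend "un".
Doing the same to "qeenziohl": "unqeenziohl".

unqeenziohl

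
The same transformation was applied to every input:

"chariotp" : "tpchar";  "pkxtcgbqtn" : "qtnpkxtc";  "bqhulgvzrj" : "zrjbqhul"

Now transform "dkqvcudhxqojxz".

qojxzdkqvcud

Rule — swap the front and back halves of the string, then delete the first 2 characters.
For "dkqvcudhxqojxz", step one produces "hxqojxzdkqvcud"; step two turns that into "qojxzdkqvcud".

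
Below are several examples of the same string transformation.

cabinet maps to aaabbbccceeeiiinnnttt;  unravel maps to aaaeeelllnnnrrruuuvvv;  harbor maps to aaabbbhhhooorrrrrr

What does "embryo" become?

bbbeeemmmooorrryyy

The rule is to repeat every character 3 times, then sort the characters into alphabetical order.
On "embryo" that produces "bbbeeemmmooorrryyy".
(Check on "harbor": → "hhhaaarrrbbbooorrr" → "aaabbbhhhooorrrrrr" ✓)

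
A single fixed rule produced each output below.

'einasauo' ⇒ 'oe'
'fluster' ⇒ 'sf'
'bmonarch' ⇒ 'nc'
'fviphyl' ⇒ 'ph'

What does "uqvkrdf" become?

The transformation: sort the characters into reverse alphabetical order, then keep one character in every 3, starting at position 3 (positions 3rd, 6th, 9th, ...).
For "uqvkrdf", step one produces "vurqkfd"; step two turns that into "rf".

rf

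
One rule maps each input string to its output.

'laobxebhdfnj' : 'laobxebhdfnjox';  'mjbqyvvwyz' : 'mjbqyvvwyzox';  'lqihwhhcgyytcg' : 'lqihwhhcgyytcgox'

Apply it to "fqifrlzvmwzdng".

What's happening: append "ox".
Doing the same to "fqifrlzvmwzdng": "fqifrlzvmwzdngox".

fqifrlzvmwzdngox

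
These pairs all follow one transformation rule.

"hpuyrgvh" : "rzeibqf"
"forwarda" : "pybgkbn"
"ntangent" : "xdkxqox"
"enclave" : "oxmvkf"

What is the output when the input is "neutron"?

The transformation: shift every letter 10 places forward in the alphabet (wrapping around), then delete the last character.
Applying both steps to "neutron": "xoedbyx", then "xoedby".

xoedby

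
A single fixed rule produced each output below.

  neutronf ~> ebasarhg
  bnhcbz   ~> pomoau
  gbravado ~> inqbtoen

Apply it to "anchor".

The pattern: swap the front and back halves of the string, then shift every letter 13 places forward in the alphabet (wrapping around) — i.e. ROT13.
Starting from "anchor": after the first operation, "horanc"; after the second, "ubenap".

ubenap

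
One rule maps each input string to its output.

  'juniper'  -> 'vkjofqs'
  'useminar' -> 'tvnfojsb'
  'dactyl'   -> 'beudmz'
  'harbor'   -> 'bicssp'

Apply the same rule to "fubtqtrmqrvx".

Looking at the pairs, the operation is to swap each adjacent pair of characters (1↔2, 3↔4, ...), then shift every letter 1 place forward in the alphabet (wrapping around).
So "fubtqtrmqrvx" becomes "vgucurnssryw".

vgucurnssryw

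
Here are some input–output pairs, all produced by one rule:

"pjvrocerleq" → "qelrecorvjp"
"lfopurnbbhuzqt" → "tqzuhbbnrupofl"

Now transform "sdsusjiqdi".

Each output is the input with this applied: reverse the string.
Doing the same to "sdsusjiqdi": "idqijsusds".

idqijsusds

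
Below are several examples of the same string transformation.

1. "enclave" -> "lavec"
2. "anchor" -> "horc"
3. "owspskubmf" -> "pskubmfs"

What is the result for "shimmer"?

In each case the input is transformed by: delete the first 2 characters, then move the first character to the end.
For "shimmer" the result is "mmeri".
(Check on "owspskubmf": → "spskubmf" → "pskubmfs" ✓)

mmeri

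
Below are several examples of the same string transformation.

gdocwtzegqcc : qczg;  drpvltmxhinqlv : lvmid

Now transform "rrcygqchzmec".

What's happening: keep one character in every 3, starting at position 1 (positions 1st, 4th, 7th, ...), then swap the first and last characters.
Applying both steps to "rrcygqchzmec": "rycm", then "mycr".

mycr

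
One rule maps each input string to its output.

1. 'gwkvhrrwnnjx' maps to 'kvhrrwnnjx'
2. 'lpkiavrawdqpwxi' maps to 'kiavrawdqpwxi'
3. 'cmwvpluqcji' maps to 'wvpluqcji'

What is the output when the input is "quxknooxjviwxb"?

xknooxjviwxb

The transformation: delete the first 2 characters.
For "quxknooxjviwxb" the result is "xknooxjviwxb".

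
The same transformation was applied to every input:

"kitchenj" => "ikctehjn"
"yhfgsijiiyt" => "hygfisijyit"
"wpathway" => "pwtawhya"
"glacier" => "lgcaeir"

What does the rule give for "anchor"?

nahcro

Looking at the pairs, the operation is to swap each adjacent pair of characters (1↔2, 3↔4, ...).
For "anchor" the result is "nahcro".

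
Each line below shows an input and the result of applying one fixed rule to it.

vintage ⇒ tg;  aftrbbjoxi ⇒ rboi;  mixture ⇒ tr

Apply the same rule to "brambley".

The pattern: delete the first 2 characters, then keep every other character starting from the second (positions 2nd, 4th, 6th, ...).
Applying both steps to "brambley": "ambley", then "mly".

mly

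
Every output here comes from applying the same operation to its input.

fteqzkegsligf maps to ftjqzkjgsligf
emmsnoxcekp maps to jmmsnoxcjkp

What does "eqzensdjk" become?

jqzjnsdjk

The transformation: replace every "e" with "j".
For "eqzensdjk" the result is "jqzjnsdjk".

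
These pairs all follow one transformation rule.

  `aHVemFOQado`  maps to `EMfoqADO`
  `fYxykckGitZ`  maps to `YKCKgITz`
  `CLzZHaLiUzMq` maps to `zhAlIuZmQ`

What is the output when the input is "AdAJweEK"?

jWEek

What's happening: flip the case of every letter, then delete the first 3 characters.
So "AdAJweEK" becomes "jWEek".
(Check on "fYxykckGitZ": → "FyXYKCKgITz" → "YKCKgITz" ✓)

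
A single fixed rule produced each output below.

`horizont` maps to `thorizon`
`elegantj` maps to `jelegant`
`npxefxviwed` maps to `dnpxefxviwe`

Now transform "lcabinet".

tlcabine

The transformation: move the last character to the front.
Doing the same to "lcabinet": "tlcabine".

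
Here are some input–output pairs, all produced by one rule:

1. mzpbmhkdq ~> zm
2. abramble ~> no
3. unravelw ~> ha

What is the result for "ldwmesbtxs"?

Each output is the input with this applied: shift every letter 13 places forward in the alphabet (wrapping around) — i.e. ROT13, then keep only the first 2 characters.
Applying both steps to "ldwmesbtxs": "yqjzrfogkf", then "yq".

yq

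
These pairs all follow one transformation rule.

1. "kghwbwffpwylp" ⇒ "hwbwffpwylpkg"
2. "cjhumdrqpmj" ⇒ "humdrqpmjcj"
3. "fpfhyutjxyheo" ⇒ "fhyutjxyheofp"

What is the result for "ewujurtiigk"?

What's happening: move the first 2 characters to the end (rotate left by 2).
On "ewujurtiigk" that produces "ujurtiigkew".

ujurtiigkew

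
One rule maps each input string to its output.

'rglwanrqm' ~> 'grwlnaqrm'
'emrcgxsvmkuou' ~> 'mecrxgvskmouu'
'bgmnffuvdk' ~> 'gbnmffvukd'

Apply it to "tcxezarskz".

ctexazsrzk

Looking at the pairs, the operation is to swap each adjacent pair of characters (1↔2, 3↔4, ...).
On "tcxezarskz" that produces "ctexazsrzk".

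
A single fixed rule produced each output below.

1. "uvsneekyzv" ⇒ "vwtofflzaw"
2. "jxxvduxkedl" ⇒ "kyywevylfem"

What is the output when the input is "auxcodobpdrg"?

The transformation: shift every letter 1 place forward in the alphabet (wrapping around).
Applying that to "auxcodobpdrg" gives "bvydpepcqesh".

bvydpepcqesh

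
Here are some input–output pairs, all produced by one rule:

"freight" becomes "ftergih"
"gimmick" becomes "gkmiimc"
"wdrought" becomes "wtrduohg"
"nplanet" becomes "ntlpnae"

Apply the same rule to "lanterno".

Each output is the input with this applied: move the last character to the front, then swap each adjacent pair of characters (1↔2, 3↔4, ...).
Starting from "lanterno": after the first operation, "olantern"; after the second, "lonaetnr".

lonaetnr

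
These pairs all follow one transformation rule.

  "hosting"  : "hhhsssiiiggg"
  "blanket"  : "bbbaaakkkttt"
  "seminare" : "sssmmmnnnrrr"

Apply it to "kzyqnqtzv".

The transformation: keep every other character starting from the first (positions 1st, 3rd, 5th, ...), then repeat every character 3 times.
"kzyqnqtzv" → "kyntv" → "kkkyyynnntttvvv".

kkkyyynnntttvvv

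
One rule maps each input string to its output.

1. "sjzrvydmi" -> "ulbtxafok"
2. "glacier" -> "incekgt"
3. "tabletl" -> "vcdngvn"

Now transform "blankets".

The pattern: shift every letter 2 places forward in the alphabet (wrapping around).
Applying that to "blankets" gives "dncpmgvu".

dncpmgvu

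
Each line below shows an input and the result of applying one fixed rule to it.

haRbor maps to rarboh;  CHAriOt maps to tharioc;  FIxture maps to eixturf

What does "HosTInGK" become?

kostingh

Each output is the input with this applied: swap the first and last characters, then convert every letter to lowercase.
Applying that to "HosTInGK" gives "kostingh".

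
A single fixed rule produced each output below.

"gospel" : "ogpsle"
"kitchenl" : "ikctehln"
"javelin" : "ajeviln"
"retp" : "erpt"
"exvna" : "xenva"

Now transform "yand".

aydn

The rule is to swap each adjacent pair of characters (1↔2, 3↔4, ...).
For "yand" the result is "aydn".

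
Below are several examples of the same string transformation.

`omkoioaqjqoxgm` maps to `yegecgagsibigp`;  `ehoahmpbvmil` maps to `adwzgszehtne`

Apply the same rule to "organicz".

urgjysfa

The transformation: shift every letter 8 places backward in the alphabet (wrapping around), then move the last 2 characters to the front (rotate right by 2).
Starting from "organicz": after the first operation, "gjysfaur"; after the second, "urgjysfa".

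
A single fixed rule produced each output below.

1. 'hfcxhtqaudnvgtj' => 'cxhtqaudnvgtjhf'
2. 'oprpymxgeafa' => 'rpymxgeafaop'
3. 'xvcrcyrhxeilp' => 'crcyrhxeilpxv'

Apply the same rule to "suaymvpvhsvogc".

The pattern: move the first 2 characters to the end (rotate left by 2).
Doing the same to "suaymvpvhsvogc": "aymvpvhsvogcsu".

aymvpvhsvogcsu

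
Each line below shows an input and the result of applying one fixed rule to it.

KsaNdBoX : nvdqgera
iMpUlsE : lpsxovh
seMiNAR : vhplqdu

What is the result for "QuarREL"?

Rule — shift every letter 3 places forward in the alphabet (wrapping around), then convert every letter to lowercase.
On "QuarREL": the first step gives "TxduUHO", and the second then gives "txduuho".

txduuho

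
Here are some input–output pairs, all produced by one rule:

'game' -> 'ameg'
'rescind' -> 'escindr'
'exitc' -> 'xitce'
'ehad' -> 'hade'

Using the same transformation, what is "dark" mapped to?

arkd

Looking at the pairs, the operation is to move the first character to the end.
Applying that to "dark" gives "arkd".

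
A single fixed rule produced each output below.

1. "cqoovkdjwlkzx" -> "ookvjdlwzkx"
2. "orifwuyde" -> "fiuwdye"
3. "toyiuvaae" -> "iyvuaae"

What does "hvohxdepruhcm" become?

What's happening: delete the first 2 characters, then swap each adjacent pair of characters (1↔2, 3↔4, ...).
"hvohxdepruhcm" → "ohxdepruhcm" → "hodxpeurchm".

hodxpeurchm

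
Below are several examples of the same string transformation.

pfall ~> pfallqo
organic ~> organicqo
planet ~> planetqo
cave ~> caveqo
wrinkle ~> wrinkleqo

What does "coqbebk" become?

The rule is to append "qo".
So "coqbebk" becomes "coqbebkqo".

coqbebkqo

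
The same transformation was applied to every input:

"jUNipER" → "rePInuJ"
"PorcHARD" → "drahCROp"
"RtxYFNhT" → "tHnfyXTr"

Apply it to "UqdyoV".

vOYDQu

The transformation: reverse the string, then flip the case of every letter.
For "UqdyoV", step one produces "VoydqU"; step two turns that into "vOYDQu".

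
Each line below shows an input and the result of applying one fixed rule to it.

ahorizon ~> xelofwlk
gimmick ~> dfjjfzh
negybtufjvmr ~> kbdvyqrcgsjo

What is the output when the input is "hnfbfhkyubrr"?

ekcycehvryoo

Each output is the input with this applied: shift every letter 3 places backward in the alphabet (wrapping around).
Applying that to "hnfbfhkyubrr" gives "ekcycehvryoo".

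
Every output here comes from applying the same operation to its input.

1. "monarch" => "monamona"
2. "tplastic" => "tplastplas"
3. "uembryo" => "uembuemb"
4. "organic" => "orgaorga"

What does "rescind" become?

rescresc

The transformation: delete the last 3 characters, then write the whole string twice.
"rescind" → "resc" → "rescresc".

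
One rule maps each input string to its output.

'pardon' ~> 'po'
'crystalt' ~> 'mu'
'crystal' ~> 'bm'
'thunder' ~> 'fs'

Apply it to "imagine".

In each case the input is transformed by: shift every letter 1 place forward in the alphabet (wrapping around), then keep only the last 2 characters.
"imagine" → "of".

of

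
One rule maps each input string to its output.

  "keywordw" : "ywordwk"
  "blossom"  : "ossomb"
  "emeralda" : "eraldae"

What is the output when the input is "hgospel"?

The rule is to move the first character to the end, then delete the first character.
"hgospel" → "gospelh" → "ospelh".

ospelh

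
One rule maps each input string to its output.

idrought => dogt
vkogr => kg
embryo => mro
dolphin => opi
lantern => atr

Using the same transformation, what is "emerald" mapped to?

Rule — keep every other character starting from the second (positions 2nd, 4th, 6th, ...).
So "emerald" becomes "mrl".

mrl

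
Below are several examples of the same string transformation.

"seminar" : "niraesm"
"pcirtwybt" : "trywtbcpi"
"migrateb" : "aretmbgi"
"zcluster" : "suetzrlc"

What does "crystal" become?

What's happening: move the first 3 characters to the end (rotate left by 3), then swap each adjacent pair of characters (1↔2, 3↔4, ...).
"crystal" → "stalcry" → "tslarcy".

tslarcy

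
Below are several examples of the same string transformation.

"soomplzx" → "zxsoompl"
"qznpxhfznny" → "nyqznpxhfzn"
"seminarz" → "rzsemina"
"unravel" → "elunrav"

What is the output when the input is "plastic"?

icplast

The pattern: move the last 2 characters to the front (rotate right by 2).
"plastic" → "icplast".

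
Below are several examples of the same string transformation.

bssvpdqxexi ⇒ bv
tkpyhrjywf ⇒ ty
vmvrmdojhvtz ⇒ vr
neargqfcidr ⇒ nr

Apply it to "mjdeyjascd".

Looking at the pairs, the operation is to keep one character in every 3, starting at position 1 (positions 1st, 4th, 7th, ...), then delete the last 2 characters.
Applying both steps to "mjdeyjascd": "mead", then "me".

me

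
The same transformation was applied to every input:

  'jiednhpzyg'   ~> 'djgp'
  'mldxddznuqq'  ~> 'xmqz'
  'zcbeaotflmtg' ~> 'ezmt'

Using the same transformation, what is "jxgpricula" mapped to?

pjac

The rule is to keep one character in every 3, starting at position 1 (positions 1st, 4th, 7th, ...), then swap each adjacent pair of characters (1↔2, 3↔4, ...).
Working it through for "jxgpricula": intermediate "jpca", final "pjac".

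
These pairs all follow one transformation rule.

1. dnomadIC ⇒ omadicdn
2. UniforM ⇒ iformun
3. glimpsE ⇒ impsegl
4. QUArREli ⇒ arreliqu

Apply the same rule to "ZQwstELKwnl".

Each output is the input with this applied: move the first 2 characters to the end (rotate left by 2), then convert every letter to lowercase.
Starting from "ZQwstELKwnl": after the first operation, "wstELKwnlZQ"; after the second, "wstelkwnlzq".

wstelkwnlzq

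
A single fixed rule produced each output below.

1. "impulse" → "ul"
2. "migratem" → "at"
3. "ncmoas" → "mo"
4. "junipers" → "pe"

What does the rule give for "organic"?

The rule is to move the last 2 characters to the front (rotate right by 2), then keep only the last 2 characters.
Applying that to "organic" gives "an".

an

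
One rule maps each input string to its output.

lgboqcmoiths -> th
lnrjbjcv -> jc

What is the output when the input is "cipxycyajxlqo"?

lq

In each case the input is transformed by: move the last 3 characters to the front (rotate right by 3), then keep only the first 2 characters.
Doing the same to "cipxycyajxlqo": "lq".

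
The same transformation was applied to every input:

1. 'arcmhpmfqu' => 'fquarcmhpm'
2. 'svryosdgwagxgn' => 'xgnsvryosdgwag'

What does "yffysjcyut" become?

yutyffysjc

The transformation: move the last 3 characters to the front (rotate right by 3).
Doing the same to "yffysjcyut": "yutyffysjc".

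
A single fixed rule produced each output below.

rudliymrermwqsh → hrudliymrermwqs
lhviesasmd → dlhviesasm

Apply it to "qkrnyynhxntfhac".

cqkrnyynhxntfha

In each case the input is transformed by: move the last character to the front.
So "qkrnyynhxntfhac" becomes "cqkrnyynhxntfha".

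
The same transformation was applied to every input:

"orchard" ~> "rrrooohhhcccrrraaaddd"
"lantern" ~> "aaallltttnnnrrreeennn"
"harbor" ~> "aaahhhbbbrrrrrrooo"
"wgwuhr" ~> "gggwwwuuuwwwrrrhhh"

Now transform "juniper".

Looking at the pairs, the operation is to swap each adjacent pair of characters (1↔2, 3↔4, ...), then repeat every character 3 times.
Working it through for "juniper": intermediate "ujinepr", final "uuujjjiiinnneeeppprrr".

uuujjjiiinnneeeppprrr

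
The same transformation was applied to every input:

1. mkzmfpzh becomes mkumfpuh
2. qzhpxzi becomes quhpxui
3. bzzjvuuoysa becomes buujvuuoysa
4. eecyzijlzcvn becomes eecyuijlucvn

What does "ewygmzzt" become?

Rule — replace every "z" with "u".
So "ewygmzzt" becomes "ewygmuut".

ewygmuut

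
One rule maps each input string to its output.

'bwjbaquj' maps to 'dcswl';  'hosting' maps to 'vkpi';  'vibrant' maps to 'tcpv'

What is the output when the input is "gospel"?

rgn

Rule — shift every letter 2 places forward in the alphabet (wrapping around), then delete the first 3 characters.
"gospel" → "iqurgn" → "rgn".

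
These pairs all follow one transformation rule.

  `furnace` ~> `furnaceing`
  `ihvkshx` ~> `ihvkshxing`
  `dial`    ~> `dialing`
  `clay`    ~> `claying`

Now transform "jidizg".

jidizging

In each case the input is transformed by: append "ing".
On "jidizg" that produces "jidizging".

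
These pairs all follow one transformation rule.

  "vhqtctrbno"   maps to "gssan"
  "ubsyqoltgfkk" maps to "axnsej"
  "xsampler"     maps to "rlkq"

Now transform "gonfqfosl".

What's happening: shift every letter 1 place backward in the alphabet (wrapping around), then keep every other character starting from the second (positions 2nd, 4th, 6th, ...).
Working it through for "gonfqfosl": intermediate "fnmepenrk", final "neer".
(Check on "xsampler": → "wrzlokdq" → "rlkq" ✓)

neer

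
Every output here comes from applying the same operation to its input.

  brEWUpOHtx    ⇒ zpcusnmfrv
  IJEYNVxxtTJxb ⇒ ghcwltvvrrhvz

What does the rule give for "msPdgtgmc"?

kqnbereka

The rule is to shift every letter 2 places backward in the alphabet (wrapping around), then convert every letter to lowercase.
For "msPdgtgmc", step one produces "kqNbereka"; step two turns that into "kqnbereka".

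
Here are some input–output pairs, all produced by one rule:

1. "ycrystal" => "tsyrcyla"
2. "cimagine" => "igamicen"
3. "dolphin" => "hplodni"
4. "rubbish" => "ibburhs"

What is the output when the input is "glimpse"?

What's happening: move the last 2 characters to the front (rotate right by 2), then reverse the string.
"glimpse" → "seglimp" → "pmilges".

pmilges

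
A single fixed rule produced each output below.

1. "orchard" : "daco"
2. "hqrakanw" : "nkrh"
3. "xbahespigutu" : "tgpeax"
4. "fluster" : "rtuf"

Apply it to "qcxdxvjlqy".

qjxxq

Each output is the input with this applied: keep every other character starting from the first (positions 1st, 3rd, 5th, ...), then reverse the string.
Starting from "qcxdxvjlqy": after the first operation, "qxxjq"; after the second, "qjxxq".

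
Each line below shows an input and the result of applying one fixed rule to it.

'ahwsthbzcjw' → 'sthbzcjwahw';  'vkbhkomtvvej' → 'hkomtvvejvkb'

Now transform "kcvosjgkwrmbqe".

osjgkwrmbqekcv

In each case the input is transformed by: move the first 3 characters to the end (rotate left by 3).
So "kcvosjgkwrmbqe" becomes "osjgkwrmbqekcv".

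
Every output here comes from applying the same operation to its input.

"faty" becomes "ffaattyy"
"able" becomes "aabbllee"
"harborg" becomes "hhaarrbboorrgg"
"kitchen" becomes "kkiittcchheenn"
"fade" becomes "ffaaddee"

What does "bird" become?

Looking at the pairs, the operation is to double every character.
On "bird" that produces "bbiirrdd".

bbiirrdd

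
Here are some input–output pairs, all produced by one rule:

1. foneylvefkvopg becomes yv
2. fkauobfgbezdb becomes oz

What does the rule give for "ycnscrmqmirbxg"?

Rule — keep every other character starting from the first (positions 1st, 3rd, 5th, ...), then keep one character in every 3, starting at position 3 (positions 3rd, 6th, 9th, ...).
For "ycnscrmqmirbxg", step one produces "yncmmrx"; step two turns that into "cr".

cr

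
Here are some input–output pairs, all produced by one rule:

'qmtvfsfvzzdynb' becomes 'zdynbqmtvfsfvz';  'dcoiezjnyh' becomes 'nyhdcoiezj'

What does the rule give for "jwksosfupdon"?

Looking at the pairs, the operation is to swap the front and back halves of the string, then move the first 2 characters to the end (rotate left by 2).
Applying both steps to "jwksosfupdon": "fupdonjwksos", then "pdonjwksosfu".

pdonjwksosfu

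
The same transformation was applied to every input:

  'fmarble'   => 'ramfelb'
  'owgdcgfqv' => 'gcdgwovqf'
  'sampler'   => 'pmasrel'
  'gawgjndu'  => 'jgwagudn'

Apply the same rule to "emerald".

Each output is the input with this applied: reverse the string, then move the first 3 characters to the end (rotate left by 3).
On "emerald": the first step gives "dlareme", and the second then gives "remedla".
(Check on "sampler": → "relpmas" → "pmasrel" ✓)

remedla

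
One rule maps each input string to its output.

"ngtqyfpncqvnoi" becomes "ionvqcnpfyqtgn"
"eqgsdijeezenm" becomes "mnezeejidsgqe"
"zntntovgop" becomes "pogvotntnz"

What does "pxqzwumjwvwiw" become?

The rule is to reverse the string.
"pxqzwumjwvwiw" → "wiwvwjmuwzqxp".

wiwvwjmuwzqxp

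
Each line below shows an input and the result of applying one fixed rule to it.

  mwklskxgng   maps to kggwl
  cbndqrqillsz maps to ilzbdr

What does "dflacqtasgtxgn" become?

In each case the input is transformed by: keep every other character starting from the second (positions 2nd, 4th, 6th, ...), then move the last 3 characters to the front (rotate right by 3).
Working it through for "dflacqtasgtxgn": intermediate "faqagxn", final "gxnfaqa".

gxnfaqa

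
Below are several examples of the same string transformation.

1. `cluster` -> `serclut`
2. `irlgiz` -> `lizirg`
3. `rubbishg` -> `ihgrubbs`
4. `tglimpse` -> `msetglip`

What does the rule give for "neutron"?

tonneur

What's happening: move the last 3 characters to the front (rotate right by 3), then swap the first and last characters.
Applying that to "neutron" gives "tonneur".
(Check on "irlgiz": → "gizirl" → "lizirg" ✓)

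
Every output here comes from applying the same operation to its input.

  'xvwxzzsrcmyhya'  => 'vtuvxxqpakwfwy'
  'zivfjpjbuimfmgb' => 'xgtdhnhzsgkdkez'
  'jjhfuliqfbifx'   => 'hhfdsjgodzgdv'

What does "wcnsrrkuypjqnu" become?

The transformation: shift every letter 2 places backward in the alphabet (wrapping around).
So "wcnsrrkuypjqnu" becomes "ualqppiswnhols".

ualqppiswnhols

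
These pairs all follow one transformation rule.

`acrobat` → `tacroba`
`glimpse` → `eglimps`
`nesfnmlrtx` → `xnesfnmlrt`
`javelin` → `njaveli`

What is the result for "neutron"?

In each case the input is transformed by: move the last character to the front.
On "neutron" that produces "nneutro".

nneutro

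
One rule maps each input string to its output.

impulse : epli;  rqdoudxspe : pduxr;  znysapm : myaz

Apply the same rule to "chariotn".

taic

In each case the input is transformed by: keep every other character starting from the first (positions 1st, 3rd, 5th, ...), then swap the first and last characters.
"chariotn" → "taic".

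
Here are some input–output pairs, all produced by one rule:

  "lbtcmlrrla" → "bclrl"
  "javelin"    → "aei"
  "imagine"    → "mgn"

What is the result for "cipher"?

ihc

Each output is the input with this applied: swap the first and last characters, then keep every other character starting from the second (positions 2nd, 4th, 6th, ...).
For "cipher", step one produces "riphec"; step two turns that into "ihc".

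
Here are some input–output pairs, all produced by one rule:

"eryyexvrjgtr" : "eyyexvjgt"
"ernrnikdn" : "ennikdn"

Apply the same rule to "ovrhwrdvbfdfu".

Looking at the pairs, the operation is to remove every "r".
On "ovrhwrdvbfdfu" that produces "ovhwdvbfdfu".

ovhwdvbfdfu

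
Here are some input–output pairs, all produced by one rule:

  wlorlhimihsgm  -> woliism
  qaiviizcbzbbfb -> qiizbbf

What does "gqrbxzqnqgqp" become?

The pattern: keep every other character starting from the first (positions 1st, 3rd, 5th, ...).
"gqrbxzqnqgqp" → "grxqqq".

grxqqq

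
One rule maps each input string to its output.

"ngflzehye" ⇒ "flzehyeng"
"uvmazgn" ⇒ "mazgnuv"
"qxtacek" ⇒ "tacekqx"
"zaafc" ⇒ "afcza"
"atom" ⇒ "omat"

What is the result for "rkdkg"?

Rule — move the first 2 characters to the end (rotate left by 2).
Applying that to "rkdkg" gives "dkgrk".

dkgrk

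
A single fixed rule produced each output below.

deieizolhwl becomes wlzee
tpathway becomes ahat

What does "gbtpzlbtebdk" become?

debztg

Looking at the pairs, the operation is to reverse the string, then keep every other character starting from the second (positions 2nd, 4th, 6th, ...).
"gbtpzlbtebdk" → "kdbetblzptbg" → "debztg".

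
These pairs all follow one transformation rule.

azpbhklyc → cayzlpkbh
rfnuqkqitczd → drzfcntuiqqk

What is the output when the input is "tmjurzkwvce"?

Rule — take characters alternately from the front and the back (1st, last, 2nd, 2nd-last, ...), then swap each adjacent pair of characters (1↔2, 3↔4, ...).
Doing the same to "tmjurzkwvce": "etcmvjwukrz".

etcmvjwukrz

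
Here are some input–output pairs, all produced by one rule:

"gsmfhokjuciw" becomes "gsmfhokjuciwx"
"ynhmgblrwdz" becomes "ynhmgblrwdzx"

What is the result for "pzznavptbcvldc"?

pzznavptbcvldcx

Looking at the pairs, the operation is to append "x".
So "pzznavptbcvldc" becomes "pzznavptbcvldcx".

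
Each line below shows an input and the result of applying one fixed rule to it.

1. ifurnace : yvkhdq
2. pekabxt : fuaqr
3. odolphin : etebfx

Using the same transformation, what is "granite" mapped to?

whqdy

Looking at the pairs, the operation is to shift every letter 10 places backward in the alphabet (wrapping around), then delete the last 2 characters.
"granite" → "whqdyju" → "whqdy".
(Check on "pekabxt": → "fuaqrnj" → "fuaqr" ✓)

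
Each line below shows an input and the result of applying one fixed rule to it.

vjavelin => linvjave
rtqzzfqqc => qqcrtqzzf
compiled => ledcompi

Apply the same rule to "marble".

blemar

Rule — move the last 3 characters to the front (rotate right by 3).
So "marble" becomes "blemar".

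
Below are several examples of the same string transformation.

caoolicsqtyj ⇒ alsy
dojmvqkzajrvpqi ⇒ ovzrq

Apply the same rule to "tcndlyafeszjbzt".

Rule — keep one character in every 3, starting at position 2 (positions 2nd, 5th, 8th, ...).
Applying that to "tcndlyafeszjbzt" gives "clfzz".

clfzz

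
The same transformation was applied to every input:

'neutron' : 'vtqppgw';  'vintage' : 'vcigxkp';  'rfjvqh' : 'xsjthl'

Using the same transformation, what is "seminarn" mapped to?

kpctpugo

Rule — move the first 3 characters to the end (rotate left by 3), then shift every letter 2 places forward in the alphabet (wrapping around).
"seminarn" → "inarnsem" → "kpctpugo".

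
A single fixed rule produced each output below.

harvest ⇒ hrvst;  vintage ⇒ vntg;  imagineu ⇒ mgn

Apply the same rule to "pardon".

prdn

What's happening: remove every vowel.
Doing the same to "pardon": "prdn".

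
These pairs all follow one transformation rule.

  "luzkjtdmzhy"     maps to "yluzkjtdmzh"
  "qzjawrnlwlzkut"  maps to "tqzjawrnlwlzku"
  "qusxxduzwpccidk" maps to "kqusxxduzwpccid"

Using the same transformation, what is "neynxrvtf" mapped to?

fneynxrvt

The pattern: move the last character to the front.
So "neynxrvtf" becomes "fneynxrvt".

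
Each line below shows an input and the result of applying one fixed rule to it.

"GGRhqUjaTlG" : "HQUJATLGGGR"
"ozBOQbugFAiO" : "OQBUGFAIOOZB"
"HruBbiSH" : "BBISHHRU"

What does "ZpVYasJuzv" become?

YASJUZVZPV

In each case the input is transformed by: move the first 3 characters to the end (rotate left by 3), then convert every letter to uppercase.
For "ZpVYasJuzv", step one produces "YasJuzvZpV"; step two turns that into "YASJUZVZPV".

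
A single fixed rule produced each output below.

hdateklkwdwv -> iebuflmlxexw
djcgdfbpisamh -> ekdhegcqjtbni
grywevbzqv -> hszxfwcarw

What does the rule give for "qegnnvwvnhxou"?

rfhoowxwoiypv

Looking at the pairs, the operation is to shift every letter 1 place forward in the alphabet (wrapping around).
On "qegnnvwvnhxou" that produces "rfhoowxwoiypv".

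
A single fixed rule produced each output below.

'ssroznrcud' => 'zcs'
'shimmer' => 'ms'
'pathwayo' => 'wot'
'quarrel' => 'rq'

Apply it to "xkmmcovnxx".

cnx

In each case the input is transformed by: move the first 3 characters to the end (rotate left by 3), then keep one character in every 3, starting at position 2 (positions 2nd, 5th, 8th, ...).
Applying both steps to "xkmmcovnxx": "mcovnxxxkm", then "cnx".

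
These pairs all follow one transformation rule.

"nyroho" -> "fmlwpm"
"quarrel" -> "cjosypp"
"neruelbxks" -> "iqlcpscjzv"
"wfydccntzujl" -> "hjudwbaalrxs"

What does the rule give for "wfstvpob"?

The transformation: move the last 2 characters to the front (rotate right by 2), then shift every letter 2 places backward in the alphabet (wrapping around).
On "wfstvpob": the first step gives "obwfstvp", and the second then gives "mzudqrtn".

mzudqrtn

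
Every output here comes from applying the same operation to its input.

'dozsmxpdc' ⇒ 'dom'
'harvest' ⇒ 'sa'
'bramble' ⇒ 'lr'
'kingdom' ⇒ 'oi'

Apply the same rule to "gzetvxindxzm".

In each case the input is transformed by: move the last 3 characters to the front (rotate right by 3), then keep one character in every 3, starting at position 2 (positions 2nd, 5th, 8th, ...).
Applying that to "gzetvxindxzm" gives "zzvn".

zzvn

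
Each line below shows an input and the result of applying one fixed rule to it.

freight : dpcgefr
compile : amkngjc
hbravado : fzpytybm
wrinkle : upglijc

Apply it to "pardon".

Rule — shift every letter 2 places backward in the alphabet (wrapping around).
Doing the same to "pardon": "nypbml".

nypbml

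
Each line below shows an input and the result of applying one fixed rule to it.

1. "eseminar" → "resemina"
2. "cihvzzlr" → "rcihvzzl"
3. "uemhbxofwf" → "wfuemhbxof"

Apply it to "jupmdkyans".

nsjupmdkya

Each output is the input with this applied: move the first 3 characters to the end (rotate left by 3), then swap the front and back halves of the string.
Applying both steps to "jupmdkyans": "mdkyansjup", then "nsjupmdkya".
(Check on "eseminar": → "minarese" → "resemina" ✓)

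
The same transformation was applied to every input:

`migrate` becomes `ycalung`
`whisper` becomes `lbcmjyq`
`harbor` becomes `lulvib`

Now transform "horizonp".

jilctihb

Rule — swap the first and last characters, then shift every letter 6 places backward in the alphabet (wrapping around).
Starting from "horizonp": after the first operation, "porizonh"; after the second, "jilctihb".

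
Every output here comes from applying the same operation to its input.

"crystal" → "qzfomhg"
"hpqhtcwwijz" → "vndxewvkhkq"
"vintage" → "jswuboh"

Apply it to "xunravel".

The pattern: shift every letter 12 places backward in the alphabet (wrapping around), then take characters alternately from the front and the back (1st, last, 2nd, 2nd-last, ...).
For "xunravel" the result is "lzisbjfo".
(Check on "crystal": → "qfmghoz" → "qzfomhg" ✓)

lzisbjfo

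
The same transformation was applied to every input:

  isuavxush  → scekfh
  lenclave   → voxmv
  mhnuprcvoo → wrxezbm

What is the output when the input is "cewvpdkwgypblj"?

mogfznugqiz

Looking at the pairs, the operation is to delete the last 3 characters, then shift every letter 10 places forward in the alphabet (wrapping around).
Doing the same to "cewvpdkwgypblj": "mogfznugqiz".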